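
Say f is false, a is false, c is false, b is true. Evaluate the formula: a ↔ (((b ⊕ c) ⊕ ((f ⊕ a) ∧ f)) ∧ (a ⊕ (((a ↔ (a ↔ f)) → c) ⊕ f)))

Substituting f=False, a=False, c=False, b=True:
b ⊕ c = True ⊕ False = True
f ⊕ a = False ⊕ False = False
(f ⊕ a) ∧ f = False ∧ False = False
(b ⊕ c) ⊕ ((f ⊕ a) ∧ f) = True ⊕ False = True
a ↔ f = False ↔ False = True
a ↔ (a ↔ f) = False ↔ True = False
(a ↔ (a ↔ f)) → c = False → False = True
((a ↔ (a ↔ f)) → c) ⊕ f = True ⊕ False = True
a ⊕ (((a ↔ (a ↔ f)) → c) ⊕ f) = False ⊕ True = True
((b ⊕ c) ⊕ ((f ⊕ a) ∧ f)) ∧ (a ⊕ (((a ↔ (a ↔ f)) → c) ⊕ f)) = True ∧ True = True
a ↔ (((b ⊕ c) ⊕ ((f ⊕ a) ∧ f)) ∧ (a ⊕ (((a ↔ (a ↔ f)) → c) ⊕ f))) = False ↔ True = False

False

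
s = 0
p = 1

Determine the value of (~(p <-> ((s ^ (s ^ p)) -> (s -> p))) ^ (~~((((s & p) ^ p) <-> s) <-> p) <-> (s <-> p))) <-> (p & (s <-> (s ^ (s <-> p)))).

1

s ^ p = 0 ^ 1 = 1
s ^ (s ^ p) = 0 ^ 1 = 1
s -> p = 0 -> 1 = 1
(s ^ (s ^ p)) -> (s -> p) = 1 -> 1 = 1
p <-> ((s ^ (s ^ p)) -> (s -> p)) = 1 <-> 1 = 1
~(p <-> ((s ^ (s ^ p)) -> (s -> p))) = ~1 = 0
s & p = 0 & 1 = 0
(s & p) ^ p = 0 ^ 1 = 1
((s & p) ^ p) <-> s = 1 <-> 0 = 0
(((s & p) ^ p) <-> s) <-> p = 0 <-> 1 = 0
~((((s & p) ^ p) <-> s) <-> p) = ~0 = 1
~~((((s & p) ^ p) <-> s) <-> p) = ~1 = 0
s <-> p = 0 <-> 1 = 0
~~((((s & p) ^ p) <-> s) <-> p) <-> (s <-> p) = 0 <-> 0 = 1
~(p <-> ((s ^ (s ^ p)) -> (s -> p))) ^ (~~((((s & p) ^ p) <-> s) <-> p) <-> (s <-> p)) = 0 ^ 1 = 1
s <-> p = 0 <-> 1 = 0
s ^ (s <-> p) = 0 ^ 0 = 0
s <-> (s ^ (s <-> p)) = 0 <-> 0 = 1
p & (s <-> (s ^ (s <-> p))) = 1 & 1 = 1
(~(p <-> ((s ^ (s ^ p)) -> (s -> p))) ^ (~~((((s & p) ^ p) <-> s) <-> p) <-> (s <-> p))) <-> (p & (s <-> (s ^ (s <-> p)))) = 1 <-> 1 = 1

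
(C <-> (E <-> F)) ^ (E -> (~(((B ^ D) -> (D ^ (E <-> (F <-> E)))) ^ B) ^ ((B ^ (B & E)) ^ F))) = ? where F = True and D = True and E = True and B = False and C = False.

E <-> F = True <-> True = True
C <-> (E <-> F) = False <-> True = False
B ^ D = False ^ True = True
F <-> E = True <-> True = True
E <-> (F <-> E) = True <-> True = True
D ^ (E <-> (F <-> E)) = True ^ True = False
(B ^ D) -> (D ^ (E <-> (F <-> E))) = True -> False = False
((B ^ D) -> (D ^ (E <-> (F <-> E)))) ^ B = False ^ False = False
~(((B ^ D) -> (D ^ (E <-> (F <-> E)))) ^ B) = ~False = True
B & E = False & True = False
B ^ (B & E) = False ^ False = False
(B ^ (B & E)) ^ F = False ^ True = True
~(((B ^ D) -> (D ^ (E <-> (F <-> E)))) ^ B) ^ ((B ^ (B & E)) ^ F) = True ^ True = False
E -> (~(((B ^ D) -> (D ^ (E <-> (F <-> E)))) ^ B) ^ ((B ^ (B & E)) ^ F)) = True -> False = False
(C <-> (E <-> F)) ^ (E -> (~(((B ^ D) -> (D ^ (E <-> (F <-> E)))) ^ B) ^ ((B ^ (B & E)) ^ F))) = False ^ False = False

False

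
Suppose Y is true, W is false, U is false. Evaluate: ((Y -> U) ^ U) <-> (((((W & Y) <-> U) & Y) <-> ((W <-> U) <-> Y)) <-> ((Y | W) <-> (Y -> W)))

T

Y -> U = T -> F = F
(Y -> U) ^ U = F ^ F = F
W & Y = F & T = F
(W & Y) <-> U = F <-> F = T
((W & Y) <-> U) & Y = T & T = T
W <-> U = F <-> F = T
(W <-> U) <-> Y = T <-> T = T
(((W & Y) <-> U) & Y) <-> ((W <-> U) <-> Y) = T <-> T = T
Y | W = T | F = T
Y -> W = T -> F = F
(Y | W) <-> (Y -> W) = T <-> F = F
((((W & Y) <-> U) & Y) <-> ((W <-> U) <-> Y)) <-> ((Y | W) <-> (Y -> W)) = T <-> F = F
((Y -> U) ^ U) <-> (((((W & Y) <-> U) & Y) <-> ((W <-> U) <-> Y)) <-> ((Y | W) <-> (Y -> W))) = F <-> F = T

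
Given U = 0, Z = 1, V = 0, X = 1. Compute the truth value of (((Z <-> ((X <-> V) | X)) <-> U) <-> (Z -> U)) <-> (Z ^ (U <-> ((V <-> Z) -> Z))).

X <-> V = 1 <-> 0 = 0
(X <-> V) | X = 0 | 1 = 1
Z <-> ((X <-> V) | X) = 1 <-> 1 = 1
(Z <-> ((X <-> V) | X)) <-> U = 1 <-> 0 = 0
Z -> U = 1 -> 0 = 0
((Z <-> ((X <-> V) | X)) <-> U) <-> (Z -> U) = 0 <-> 0 = 1
V <-> Z = 0 <-> 1 = 0
(V <-> Z) -> Z = 0 -> 1 = 1
U <-> ((V <-> Z) -> Z) = 0 <-> 1 = 0
Z ^ (U <-> ((V <-> Z) -> Z)) = 1 ^ 0 = 1
(((Z <-> ((X <-> V) | X)) <-> U) <-> (Z -> U)) <-> (Z ^ (U <-> ((V <-> Z) -> Z))) = 1 <-> 1 = 1

1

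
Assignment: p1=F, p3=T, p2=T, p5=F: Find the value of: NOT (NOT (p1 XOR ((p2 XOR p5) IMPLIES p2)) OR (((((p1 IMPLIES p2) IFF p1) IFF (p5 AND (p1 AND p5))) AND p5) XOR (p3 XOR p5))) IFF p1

p2 XOR p5 = T XOR F = T
(p2 XOR p5) IMPLIES p2 = T IMPLIES T = T
p1 XOR ((p2 XOR p5) IMPLIES p2) = F XOR T = T
NOT (p1 XOR ((p2 XOR p5) IMPLIES p2)) = NOT T = F
p1 IMPLIES p2 = F IMPLIES T = T
(p1 IMPLIES p2) IFF p1 = T IFF F = F
p1 AND p5 = F AND F = F
p5 AND (p1 AND p5) = F AND F = F
((p1 IMPLIES p2) IFF p1) IFF (p5 AND (p1 AND p5)) = F IFF F = T
(((p1 IMPLIES p2) IFF p1) IFF (p5 AND (p1 AND p5))) AND p5 = T AND F = F
p3 XOR p5 = T XOR F = T
((((p1 IMPLIES p2) IFF p1) IFF (p5 AND (p1 AND p5))) AND p5) XOR (p3 XOR p5) = F XOR T = T
NOT (p1 XOR ((p2 XOR p5) IMPLIES p2)) OR (((((p1 IMPLIES p2) IFF p1) IFF (p5 AND (p1 AND p5))) AND p5) XOR (p3 XOR p5)) = F OR T = T
NOT (NOT (p1 XOR ((p2 XOR p5) IMPLIES p2)) OR (((((p1 IMPLIES p2) IFF p1) IFF (p5 AND (p1 AND p5))) AND p5) XOR (p3 XOR p5))) = NOT T = F
NOT (NOT (p1 XOR ((p2 XOR p5) IMPLIES p2)) OR (((((p1 IMPLIES p2) IFF p1) IFF (p5 AND (p1 AND p5))) AND p5) XOR (p3 XOR p5))) IFF p1 = F IFF F = T

T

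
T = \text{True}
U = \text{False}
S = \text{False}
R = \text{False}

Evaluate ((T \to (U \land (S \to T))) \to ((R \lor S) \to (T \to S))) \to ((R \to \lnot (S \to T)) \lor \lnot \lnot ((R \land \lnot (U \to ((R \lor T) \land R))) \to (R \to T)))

S \to T = \text{False} \to \text{True} = \text{True}
U \land (S \to T) = \text{False} \land \text{True} = \text{False}
T \to (U \land (S \to T)) = \text{True} \to \text{False} = \text{False}
R \lor S = \text{False} \lor \text{False} = \text{False}
T \to S = \text{True} \to \text{False} = \text{False}
(R \lor S) \to (T \to S) = \text{False} \to \text{False} = \text{True}
(T \to (U \land (S \to T))) \to ((R \lor S) \to (T \to S)) = \text{False} \to \text{True} = \text{True}
S \to T = \text{False} \to \text{True} = \text{True}
\lnot (S \to T) = \lnot \text{True} = \text{False}
R \to \lnot (S \to T) = \text{False} \to \text{False} = \text{True}
R \lor T = \text{False} \lor \text{True} = \text{True}
(R \lor T) \land R = \text{True} \land \text{False} = \text{False}
U \to ((R \lor T) \land R) = \text{False} \to \text{False} = \text{True}
\lnot (U \to ((R \lor T) \land R)) = \lnot \text{True} = \text{False}
R \land \lnot (U \to ((R \lor T) \land R)) = \text{False} \land \text{False} = \text{False}
R \to T = \text{False} \to \text{True} = \text{True}
(R \land \lnot (U \to ((R \lor T) \land R))) \to (R \to T) = \text{False} \to \text{True} = \text{True}
\lnot ((R \land \lnot (U \to ((R \lor T) \land R))) \to (R \to T)) = \lnot \text{True} = \text{False}
\lnot \lnot ((R \land \lnot (U \to ((R \lor T) \land R))) \to (R \to T)) = \lnot \text{False} = \text{True}
(R \to \lnot (S \to T)) \lor \lnot \lnot ((R \land \lnot (U \to ((R \lor T) \land R))) \to (R \to T)) = \text{True} \lor \text{True} = \text{True}
((T \to (U \land (S \to T))) \to ((R \lor S) \to (T \to S))) \to ((R \to \lnot (S \to T)) \lor \lnot \lnot ((R \land \lnot (U \to ((R \lor T) \land R))) \to (R \to T))) = \text{True} \to \text{True} = \text{True}

\text{True}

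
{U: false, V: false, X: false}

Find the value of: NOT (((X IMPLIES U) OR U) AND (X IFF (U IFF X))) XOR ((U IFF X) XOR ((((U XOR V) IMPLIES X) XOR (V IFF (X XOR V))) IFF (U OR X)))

X IMPLIES U = false IMPLIES false = true
(X IMPLIES U) OR U = true OR false = true
U IFF X = false IFF false = true
X IFF (U IFF X) = false IFF true = false
((X IMPLIES U) OR U) AND (X IFF (U IFF X)) = true AND false = false
NOT (((X IMPLIES U) OR U) AND (X IFF (U IFF X))) = NOT false = true
U IFF X = false IFF false = true
U XOR V = false XOR false = false
(U XOR V) IMPLIES X = false IMPLIES false = true
X XOR V = false XOR false = false
V IFF (X XOR V) = false IFF false = true
((U XOR V) IMPLIES X) XOR (V IFF (X XOR V)) = true XOR true = false
U OR X = false OR false = false
(((U XOR V) IMPLIES X) XOR (V IFF (X XOR V))) IFF (U OR X) = false IFF false = true
(U IFF X) XOR ((((U XOR V) IMPLIES X) XOR (V IFF (X XOR V))) IFF (U OR X)) = true XOR true = false
NOT (((X IMPLIES U) OR U) AND (X IFF (U IFF X))) XOR ((U IFF X) XOR ((((U XOR V) IMPLIES X) XOR (V IFF (X XOR V))) IFF (U OR X))) = true XOR false = true

true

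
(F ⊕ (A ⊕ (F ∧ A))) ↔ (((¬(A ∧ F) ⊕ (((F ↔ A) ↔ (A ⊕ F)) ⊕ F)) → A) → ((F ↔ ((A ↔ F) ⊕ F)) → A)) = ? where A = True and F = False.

True

F ∧ A = False ∧ True = False
A ⊕ (F ∧ A) = True ⊕ False = True
F ⊕ (A ⊕ (F ∧ A)) = False ⊕ True = True
A ∧ F = True ∧ False = False
¬(A ∧ F) = ¬False = True
F ↔ A = False ↔ True = False
A ⊕ F = True ⊕ False = True
(F ↔ A) ↔ (A ⊕ F) = False ↔ True = False
((F ↔ A) ↔ (A ⊕ F)) ⊕ F = False ⊕ False = False
¬(A ∧ F) ⊕ (((F ↔ A) ↔ (A ⊕ F)) ⊕ F) = True ⊕ False = True
(¬(A ∧ F) ⊕ (((F ↔ A) ↔ (A ⊕ F)) ⊕ F)) → A = True → True = True
A ↔ F = True ↔ False = False
(A ↔ F) ⊕ F = False ⊕ False = False
F ↔ ((A ↔ F) ⊕ F) = False ↔ False = True
(F ↔ ((A ↔ F) ⊕ F)) → A = True → True = True
((¬(A ∧ F) ⊕ (((F ↔ A) ↔ (A ⊕ F)) ⊕ F)) → A) → ((F ↔ ((A ↔ F) ⊕ F)) → A) = True → True = True
(F ⊕ (A ⊕ (F ∧ A))) ↔ (((¬(A ∧ F) ⊕ (((F ↔ A) ↔ (A ⊕ F)) ⊕ F)) → A) → ((F ↔ ((A ↔ F) ⊕ F)) → A)) = True ↔ True = True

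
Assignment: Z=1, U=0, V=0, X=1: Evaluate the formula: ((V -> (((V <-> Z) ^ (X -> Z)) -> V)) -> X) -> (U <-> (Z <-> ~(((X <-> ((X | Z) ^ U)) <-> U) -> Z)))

Substituting Z=1, U=0, V=0, X=1:
V <-> Z = 0 <-> 1 = 0
X -> Z = 1 -> 1 = 1
(V <-> Z) ^ (X -> Z) = 0 ^ 1 = 1
((V <-> Z) ^ (X -> Z)) -> V = 1 -> 0 = 0
V -> (((V <-> Z) ^ (X -> Z)) -> V) = 0 -> 0 = 1
(V -> (((V <-> Z) ^ (X -> Z)) -> V)) -> X = 1 -> 1 = 1
X | Z = 1 | 1 = 1
(X | Z) ^ U = 1 ^ 0 = 1
X <-> ((X | Z) ^ U) = 1 <-> 1 = 1
(X <-> ((X | Z) ^ U)) <-> U = 1 <-> 0 = 0
((X <-> ((X | Z) ^ U)) <-> U) -> Z = 0 -> 1 = 1
~(((X <-> ((X | Z) ^ U)) <-> U) -> Z) = ~1 = 0
Z <-> ~(((X <-> ((X | Z) ^ U)) <-> U) -> Z) = 1 <-> 0 = 0
U <-> (Z <-> ~(((X <-> ((X | Z) ^ U)) <-> U) -> Z)) = 0 <-> 0 = 1
((V -> (((V <-> Z) ^ (X -> Z)) -> V)) -> X) -> (U <-> (Z <-> ~(((X <-> ((X | Z) ^ U)) <-> U) -> Z))) = 1 -> 1 = 1

1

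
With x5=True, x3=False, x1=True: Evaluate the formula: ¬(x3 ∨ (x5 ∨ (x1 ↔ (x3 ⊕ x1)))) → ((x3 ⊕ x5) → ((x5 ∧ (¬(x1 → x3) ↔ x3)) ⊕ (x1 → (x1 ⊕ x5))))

x3 ⊕ x1 = False ⊕ True = True
x1 ↔ (x3 ⊕ x1) = True ↔ True = True
x5 ∨ (x1 ↔ (x3 ⊕ x1)) = True ∨ True = True
x3 ∨ (x5 ∨ (x1 ↔ (x3 ⊕ x1))) = False ∨ True = True
¬(x3 ∨ (x5 ∨ (x1 ↔ (x3 ⊕ x1)))) = ¬True = False
x3 ⊕ x5 = False ⊕ True = True
x1 → x3 = True → False = False
¬(x1 → x3) = ¬False = True
¬(x1 → x3) ↔ x3 = True ↔ False = False
x5 ∧ (¬(x1 → x3) ↔ x3) = True ∧ False = False
x1 ⊕ x5 = True ⊕ True = False
x1 → (x1 ⊕ x5) = True → False = False
(x5 ∧ (¬(x1 → x3) ↔ x3)) ⊕ (x1 → (x1 ⊕ x5)) = False ⊕ False = False
(x3 ⊕ x5) → ((x5 ∧ (¬(x1 → x3) ↔ x3)) ⊕ (x1 → (x1 ⊕ x5))) = True → False = False
¬(x3 ∨ (x5 ∨ (x1 ↔ (x3 ⊕ x1)))) → ((x3 ⊕ x5) → ((x5 ∧ (¬(x1 → x3) ↔ x3)) ⊕ (x1 → (x1 ⊕ x5)))) = False → False = True

True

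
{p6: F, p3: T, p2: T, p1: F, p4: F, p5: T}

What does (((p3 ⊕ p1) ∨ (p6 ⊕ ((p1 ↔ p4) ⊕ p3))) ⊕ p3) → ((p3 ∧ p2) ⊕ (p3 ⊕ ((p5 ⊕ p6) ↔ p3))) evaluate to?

T

p3 ⊕ p1 = T ⊕ F = T
p1 ↔ p4 = F ↔ F = T
(p1 ↔ p4) ⊕ p3 = T ⊕ T = F
p6 ⊕ ((p1 ↔ p4) ⊕ p3) = F ⊕ F = F
(p3 ⊕ p1) ∨ (p6 ⊕ ((p1 ↔ p4) ⊕ p3)) = T ∨ F = T
((p3 ⊕ p1) ∨ (p6 ⊕ ((p1 ↔ p4) ⊕ p3))) ⊕ p3 = T ⊕ T = F
p3 ∧ p2 = T ∧ T = T
p5 ⊕ p6 = T ⊕ F = T
(p5 ⊕ p6) ↔ p3 = T ↔ T = T
p3 ⊕ ((p5 ⊕ p6) ↔ p3) = T ⊕ T = F
(p3 ∧ p2) ⊕ (p3 ⊕ ((p5 ⊕ p6) ↔ p3)) = T ⊕ F = T
(((p3 ⊕ p1) ∨ (p6 ⊕ ((p1 ↔ p4) ⊕ p3))) ⊕ p3) → ((p3 ∧ p2) ⊕ (p3 ⊕ ((p5 ⊕ p6) ↔ p3))) = F → T = T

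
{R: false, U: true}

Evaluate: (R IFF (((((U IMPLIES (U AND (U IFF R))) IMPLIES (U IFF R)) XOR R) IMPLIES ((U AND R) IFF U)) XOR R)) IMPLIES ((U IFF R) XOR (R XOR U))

U IFF R = true IFF false = false
U AND (U IFF R) = true AND false = false
U IMPLIES (U AND (U IFF R)) = true IMPLIES false = false
U IFF R = true IFF false = false
(U IMPLIES (U AND (U IFF R))) IMPLIES (U IFF R) = false IMPLIES false = true
((U IMPLIES (U AND (U IFF R))) IMPLIES (U IFF R)) XOR R = true XOR false = true
U AND R = true AND false = false
(U AND R) IFF U = false IFF true = false
(((U IMPLIES (U AND (U IFF R))) IMPLIES (U IFF R)) XOR R) IMPLIES ((U AND R) IFF U) = true IMPLIES false = false
((((U IMPLIES (U AND (U IFF R))) IMPLIES (U IFF R)) XOR R) IMPLIES ((U AND R) IFF U)) XOR R = false XOR false = false
R IFF (((((U IMPLIES (U AND (U IFF R))) IMPLIES (U IFF R)) XOR R) IMPLIES ((U AND R) IFF U)) XOR R) = false IFF false = true
U IFF R = true IFF false = false
R XOR U = false XOR true = true
(U IFF R) XOR (R XOR U) = false XOR true = true
(R IFF (((((U IMPLIES (U AND (U IFF R))) IMPLIES (U IFF R)) XOR R) IMPLIES ((U AND R) IFF U)) XOR R)) IMPLIES ((U IFF R) XOR (R XOR U)) = true IMPLIES true = true

true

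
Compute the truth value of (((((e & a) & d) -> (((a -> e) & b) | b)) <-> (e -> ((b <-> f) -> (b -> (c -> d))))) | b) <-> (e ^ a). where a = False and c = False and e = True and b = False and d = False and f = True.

True

Substituting a=False, c=False, e=True, b=False, d=False, f=True:
e & a = True & False = False
(e & a) & d = False & False = False
a -> e = False -> True = True
(a -> e) & b = True & False = False
((a -> e) & b) | b = False | False = False
((e & a) & d) -> (((a -> e) & b) | b) = False -> False = True
b <-> f = False <-> True = False
c -> d = False -> False = True
b -> (c -> d) = False -> True = True
(b <-> f) -> (b -> (c -> d)) = False -> True = True
e -> ((b <-> f) -> (b -> (c -> d))) = True -> True = True
(((e & a) & d) -> (((a -> e) & b) | b)) <-> (e -> ((b <-> f) -> (b -> (c -> d)))) = True <-> True = True
((((e & a) & d) -> (((a -> e) & b) | b)) <-> (e -> ((b <-> f) -> (b -> (c -> d))))) | b = True | False = True
e ^ a = True ^ False = True
(((((e & a) & d) -> (((a -> e) & b) | b)) <-> (e -> ((b <-> f) -> (b -> (c -> d))))) | b) <-> (e ^ a) = True <-> True = True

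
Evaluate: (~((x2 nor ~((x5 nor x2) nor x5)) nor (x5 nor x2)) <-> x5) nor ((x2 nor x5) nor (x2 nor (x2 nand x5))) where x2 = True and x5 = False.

x5 nor x2 = False nor True = False
(x5 nor x2) nor x5 = False nor False = True
~((x5 nor x2) nor x5) = ~True = False
x2 nor ~((x5 nor x2) nor x5) = True nor False = False
x5 nor x2 = False nor True = False
(x2 nor ~((x5 nor x2) nor x5)) nor (x5 nor x2) = False nor False = True
~((x2 nor ~((x5 nor x2) nor x5)) nor (x5 nor x2)) = ~True = False
~((x2 nor ~((x5 nor x2) nor x5)) nor (x5 nor x2)) <-> x5 = False <-> False = True
x2 nor x5 = True nor False = False
x2 nand x5 = True nand False = True
x2 nor (x2 nand x5) = True nor True = False
(x2 nor x5) nor (x2 nor (x2 nand x5)) = False nor False = True
(~((x2 nor ~((x5 nor x2) nor x5)) nor (x5 nor x2)) <-> x5) nor ((x2 nor x5) nor (x2 nor (x2 nand x5))) = True nor True = False

False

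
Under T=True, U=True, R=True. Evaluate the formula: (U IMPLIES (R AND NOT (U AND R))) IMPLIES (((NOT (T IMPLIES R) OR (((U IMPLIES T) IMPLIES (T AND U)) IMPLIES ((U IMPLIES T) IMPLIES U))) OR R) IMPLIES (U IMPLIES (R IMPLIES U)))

U AND R = True AND True = True
NOT (U AND R) = NOT True = False
R AND NOT (U AND R) = True AND False = False
U IMPLIES (R AND NOT (U AND R)) = True IMPLIES False = False
T IMPLIES R = True IMPLIES True = True
NOT (T IMPLIES R) = NOT True = False
U IMPLIES T = True IMPLIES True = True
T AND U = True AND True = True
(U IMPLIES T) IMPLIES (T AND U) = True IMPLIES True = True
U IMPLIES T = True IMPLIES True = True
(U IMPLIES T) IMPLIES U = True IMPLIES True = True
((U IMPLIES T) IMPLIES (T AND U)) IMPLIES ((U IMPLIES T) IMPLIES U) = True IMPLIES True = True
NOT (T IMPLIES R) OR (((U IMPLIES T) IMPLIES (T AND U)) IMPLIES ((U IMPLIES T) IMPLIES U)) = False OR True = True
(NOT (T IMPLIES R) OR (((U IMPLIES T) IMPLIES (T AND U)) IMPLIES ((U IMPLIES T) IMPLIES U))) OR R = True OR True = True
R IMPLIES U = True IMPLIES True = True
U IMPLIES (R IMPLIES U) = True IMPLIES True = True
((NOT (T IMPLIES R) OR (((U IMPLIES T) IMPLIES (T AND U)) IMPLIES ((U IMPLIES T) IMPLIES U))) OR R) IMPLIES (U IMPLIES (R IMPLIES U)) = True IMPLIES True = True
(U IMPLIES (R AND NOT (U AND R))) IMPLIES (((NOT (T IMPLIES R) OR (((U IMPLIES T) IMPLIES (T AND U)) IMPLIES ((U IMPLIES T) IMPLIES U))) OR R) IMPLIES (U IMPLIES (R IMPLIES U))) = False IMPLIES True = True

True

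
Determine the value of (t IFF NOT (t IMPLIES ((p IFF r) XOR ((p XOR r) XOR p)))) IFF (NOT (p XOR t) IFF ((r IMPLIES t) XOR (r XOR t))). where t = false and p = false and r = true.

Substituting t=false, p=false, r=true:
p IFF r = false IFF true = false
p XOR r = false XOR true = true
(p XOR r) XOR p = true XOR false = true
(p IFF r) XOR ((p XOR r) XOR p) = false XOR true = true
t IMPLIES ((p IFF r) XOR ((p XOR r) XOR p)) = false IMPLIES true = true
NOT (t IMPLIES ((p IFF r) XOR ((p XOR r) XOR p))) = NOT true = false
t IFF NOT (t IMPLIES ((p IFF r) XOR ((p XOR r) XOR p))) = false IFF false = true
p XOR t = false XOR false = false
NOT (p XOR t) = NOT false = true
r IMPLIES t = true IMPLIES false = false
r XOR t = true XOR false = true
(r IMPLIES t) XOR (r XOR t) = false XOR true = true
NOT (p XOR t) IFF ((r IMPLIES t) XOR (r XOR t)) = true IFF true = true
(t IFF NOT (t IMPLIES ((p IFF r) XOR ((p XOR r) XOR p)))) IFF (NOT (p XOR t) IFF ((r IMPLIES t) XOR (r XOR t))) = true IFF true = true

true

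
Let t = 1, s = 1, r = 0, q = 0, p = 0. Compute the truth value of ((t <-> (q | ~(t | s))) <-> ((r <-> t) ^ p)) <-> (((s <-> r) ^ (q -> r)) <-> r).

t | s = 1 | 1 = 1
~(t | s) = ~1 = 0
q | ~(t | s) = 0 | 0 = 0
t <-> (q | ~(t | s)) = 1 <-> 0 = 0
r <-> t = 0 <-> 1 = 0
(r <-> t) ^ p = 0 ^ 0 = 0
(t <-> (q | ~(t | s))) <-> ((r <-> t) ^ p) = 0 <-> 0 = 1
s <-> r = 1 <-> 0 = 0
q -> r = 0 -> 0 = 1
(s <-> r) ^ (q -> r) = 0 ^ 1 = 1
((s <-> r) ^ (q -> r)) <-> r = 1 <-> 0 = 0
((t <-> (q | ~(t | s))) <-> ((r <-> t) ^ p)) <-> (((s <-> r) ^ (q -> r)) <-> r) = 1 <-> 0 = 0

0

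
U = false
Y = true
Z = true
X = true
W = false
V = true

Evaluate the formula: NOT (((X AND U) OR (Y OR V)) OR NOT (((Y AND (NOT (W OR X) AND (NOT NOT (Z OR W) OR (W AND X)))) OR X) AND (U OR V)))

X AND U = true AND false = false
Y OR V = true OR true = true
(X AND U) OR (Y OR V) = false OR true = true
W OR X = false OR true = true
NOT (W OR X) = NOT true = false
Z OR W = true OR false = true
NOT (Z OR W) = NOT true = false
NOT NOT (Z OR W) = NOT false = true
W AND X = false AND true = false
NOT NOT (Z OR W) OR (W AND X) = true OR false = true
NOT (W OR X) AND (NOT NOT (Z OR W) OR (W AND X)) = false AND true = false
Y AND (NOT (W OR X) AND (NOT NOT (Z OR W) OR (W AND X))) = true AND false = false
(Y AND (NOT (W OR X) AND (NOT NOT (Z OR W) OR (W AND X)))) OR X = false OR true = true
U OR V = false OR true = true
((Y AND (NOT (W OR X) AND (NOT NOT (Z OR W) OR (W AND X)))) OR X) AND (U OR V) = true AND true = true
NOT (((Y AND (NOT (W OR X) AND (NOT NOT (Z OR W) OR (W AND X)))) OR X) AND (U OR V)) = NOT true = false
((X AND U) OR (Y OR V)) OR NOT (((Y AND (NOT (W OR X) AND (NOT NOT (Z OR W) OR (W AND X)))) OR X) AND (U OR V)) = true OR false = true
NOT (((X AND U) OR (Y OR V)) OR NOT (((Y AND (NOT (W OR X) AND (NOT NOT (Z OR W) OR (W AND X)))) OR X) AND (U OR V))) = NOT true = false

false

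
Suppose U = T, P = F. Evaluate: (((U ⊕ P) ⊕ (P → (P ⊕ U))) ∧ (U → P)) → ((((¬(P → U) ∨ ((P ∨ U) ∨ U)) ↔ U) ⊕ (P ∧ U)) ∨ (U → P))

T

U ⊕ P = T ⊕ F = T
P ⊕ U = F ⊕ T = T
P → (P ⊕ U) = F → T = T
(U ⊕ P) ⊕ (P → (P ⊕ U)) = T ⊕ T = F
U → P = T → F = F
((U ⊕ P) ⊕ (P → (P ⊕ U))) ∧ (U → P) = F ∧ F = F
P → U = F → T = T
¬(P → U) = ¬T = F
P ∨ U = F ∨ T = T
(P ∨ U) ∨ U = T ∨ T = T
¬(P → U) ∨ ((P ∨ U) ∨ U) = F ∨ T = T
(¬(P → U) ∨ ((P ∨ U) ∨ U)) ↔ U = T ↔ T = T
P ∧ U = F ∧ T = F
((¬(P → U) ∨ ((P ∨ U) ∨ U)) ↔ U) ⊕ (P ∧ U) = T ⊕ F = T
U → P = T → F = F
(((¬(P → U) ∨ ((P ∨ U) ∨ U)) ↔ U) ⊕ (P ∧ U)) ∨ (U → P) = T ∨ F = T
(((U ⊕ P) ⊕ (P → (P ⊕ U))) ∧ (U → P)) → ((((¬(P → U) ∨ ((P ∨ U) ∨ U)) ↔ U) ⊕ (P ∧ U)) ∨ (U → P)) = F → T = T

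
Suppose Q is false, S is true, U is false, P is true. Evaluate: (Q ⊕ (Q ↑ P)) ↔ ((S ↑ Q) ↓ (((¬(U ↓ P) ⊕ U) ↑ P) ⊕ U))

Q ↑ P = F ↑ T = T
Q ⊕ (Q ↑ P) = F ⊕ T = T
S ↑ Q = T ↑ F = T
U ↓ P = F ↓ T = F
¬(U ↓ P) = ¬F = T
¬(U ↓ P) ⊕ U = T ⊕ F = T
(¬(U ↓ P) ⊕ U) ↑ P = T ↑ T = F
((¬(U ↓ P) ⊕ U) ↑ P) ⊕ U = F ⊕ F = F
(S ↑ Q) ↓ (((¬(U ↓ P) ⊕ U) ↑ P) ⊕ U) = T ↓ F = F
(Q ⊕ (Q ↑ P)) ↔ ((S ↑ Q) ↓ (((¬(U ↓ P) ⊕ U) ↑ P) ⊕ U)) = T ↔ F = F

F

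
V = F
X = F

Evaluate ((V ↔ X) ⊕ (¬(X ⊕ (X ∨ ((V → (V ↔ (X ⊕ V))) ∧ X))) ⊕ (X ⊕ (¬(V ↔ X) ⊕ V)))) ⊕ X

Substituting V=F, X=F:
V ↔ X = F ↔ F = T
X ⊕ V = F ⊕ F = F
V ↔ (X ⊕ V) = F ↔ F = T
V → (V ↔ (X ⊕ V)) = F → T = T
(V → (V ↔ (X ⊕ V))) ∧ X = T ∧ F = F
X ∨ ((V → (V ↔ (X ⊕ V))) ∧ X) = F ∨ F = F
X ⊕ (X ∨ ((V → (V ↔ (X ⊕ V))) ∧ X)) = F ⊕ F = F
¬(X ⊕ (X ∨ ((V → (V ↔ (X ⊕ V))) ∧ X))) = ¬F = T
V ↔ X = F ↔ F = T
¬(V ↔ X) = ¬T = F
¬(V ↔ X) ⊕ V = F ⊕ F = F
X ⊕ (¬(V ↔ X) ⊕ V) = F ⊕ F = F
¬(X ⊕ (X ∨ ((V → (V ↔ (X ⊕ V))) ∧ X))) ⊕ (X ⊕ (¬(V ↔ X) ⊕ V)) = T ⊕ F = T
(V ↔ X) ⊕ (¬(X ⊕ (X ∨ ((V → (V ↔ (X ⊕ V))) ∧ X))) ⊕ (X ⊕ (¬(V ↔ X) ⊕ V))) = T ⊕ T = F
((V ↔ X) ⊕ (¬(X ⊕ (X ∨ ((V → (V ↔ (X ⊕ V))) ∧ X))) ⊕ (X ⊕ (¬(V ↔ X) ⊕ V)))) ⊕ X = F ⊕ F = F

F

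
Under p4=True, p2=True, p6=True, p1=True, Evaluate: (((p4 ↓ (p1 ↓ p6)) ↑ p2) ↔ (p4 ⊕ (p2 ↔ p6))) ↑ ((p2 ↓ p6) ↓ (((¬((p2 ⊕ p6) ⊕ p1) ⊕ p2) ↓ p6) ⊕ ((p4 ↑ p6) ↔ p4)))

True

p1 ↓ p6 = True ↓ True = False
p4 ↓ (p1 ↓ p6) = True ↓ False = False
(p4 ↓ (p1 ↓ p6)) ↑ p2 = False ↑ True = True
p2 ↔ p6 = True ↔ True = True
p4 ⊕ (p2 ↔ p6) = True ⊕ True = False
((p4 ↓ (p1 ↓ p6)) ↑ p2) ↔ (p4 ⊕ (p2 ↔ p6)) = True ↔ False = False
p2 ↓ p6 = True ↓ True = False
p2 ⊕ p6 = True ⊕ True = False
(p2 ⊕ p6) ⊕ p1 = False ⊕ True = True
¬((p2 ⊕ p6) ⊕ p1) = ¬True = False
¬((p2 ⊕ p6) ⊕ p1) ⊕ p2 = False ⊕ True = True
(¬((p2 ⊕ p6) ⊕ p1) ⊕ p2) ↓ p6 = True ↓ True = False
p4 ↑ p6 = True ↑ True = False
(p4 ↑ p6) ↔ p4 = False ↔ True = False
((¬((p2 ⊕ p6) ⊕ p1) ⊕ p2) ↓ p6) ⊕ ((p4 ↑ p6) ↔ p4) = False ⊕ False = False
(p2 ↓ p6) ↓ (((¬((p2 ⊕ p6) ⊕ p1) ⊕ p2) ↓ p6) ⊕ ((p4 ↑ p6) ↔ p4)) = False ↓ False = True
(((p4 ↓ (p1 ↓ p6)) ↑ p2) ↔ (p4 ⊕ (p2 ↔ p6))) ↑ ((p2 ↓ p6) ↓ (((¬((p2 ⊕ p6) ⊕ p1) ⊕ p2) ↓ p6) ⊕ ((p4 ↑ p6) ↔ p4))) = False ↑ True = True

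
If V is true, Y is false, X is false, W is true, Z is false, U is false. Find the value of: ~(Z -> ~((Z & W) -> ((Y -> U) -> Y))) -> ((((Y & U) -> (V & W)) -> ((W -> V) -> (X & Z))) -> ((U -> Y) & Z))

1

Z & W = 0 & 1 = 0
Y -> U = 0 -> 0 = 1
(Y -> U) -> Y = 1 -> 0 = 0
(Z & W) -> ((Y -> U) -> Y) = 0 -> 0 = 1
~((Z & W) -> ((Y -> U) -> Y)) = ~1 = 0
Z -> ~((Z & W) -> ((Y -> U) -> Y)) = 0 -> 0 = 1
~(Z -> ~((Z & W) -> ((Y -> U) -> Y))) = ~1 = 0
Y & U = 0 & 0 = 0
V & W = 1 & 1 = 1
(Y & U) -> (V & W) = 0 -> 1 = 1
W -> V = 1 -> 1 = 1
X & Z = 0 & 0 = 0
(W -> V) -> (X & Z) = 1 -> 0 = 0
((Y & U) -> (V & W)) -> ((W -> V) -> (X & Z)) = 1 -> 0 = 0
U -> Y = 0 -> 0 = 1
(U -> Y) & Z = 1 & 0 = 0
(((Y & U) -> (V & W)) -> ((W -> V) -> (X & Z))) -> ((U -> Y) & Z) = 0 -> 0 = 1
~(Z -> ~((Z & W) -> ((Y -> U) -> Y))) -> ((((Y & U) -> (V & W)) -> ((W -> V) -> (X & Z))) -> ((U -> Y) & Z)) = 0 -> 1 = 1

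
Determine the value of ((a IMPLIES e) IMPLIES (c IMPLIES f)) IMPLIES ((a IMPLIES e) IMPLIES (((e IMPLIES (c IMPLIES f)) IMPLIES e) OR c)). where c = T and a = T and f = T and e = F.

Substituting c=T, a=T, f=T, e=F:
a IMPLIES e = T IMPLIES F = F
c IMPLIES f = T IMPLIES T = T
(a IMPLIES e) IMPLIES (c IMPLIES f) = F IMPLIES T = T
a IMPLIES e = T IMPLIES F = F
c IMPLIES f = T IMPLIES T = T
e IMPLIES (c IMPLIES f) = F IMPLIES T = T
(e IMPLIES (c IMPLIES f)) IMPLIES e = T IMPLIES F = F
((e IMPLIES (c IMPLIES f)) IMPLIES e) OR c = F OR T = T
(a IMPLIES e) IMPLIES (((e IMPLIES (c IMPLIES f)) IMPLIES e) OR c) = F IMPLIES T = T
((a IMPLIES e) IMPLIES (c IMPLIES f)) IMPLIES ((a IMPLIES e) IMPLIES (((e IMPLIES (c IMPLIES f)) IMPLIES e) OR c)) = T IMPLIES T = T

T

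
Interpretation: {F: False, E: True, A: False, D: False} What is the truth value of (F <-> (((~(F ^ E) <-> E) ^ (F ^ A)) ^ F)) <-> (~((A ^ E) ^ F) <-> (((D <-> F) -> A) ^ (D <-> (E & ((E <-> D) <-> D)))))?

F ^ E = False ^ True = True
~(F ^ E) = ~True = False
~(F ^ E) <-> E = False <-> True = False
F ^ A = False ^ False = False
(~(F ^ E) <-> E) ^ (F ^ A) = False ^ False = False
((~(F ^ E) <-> E) ^ (F ^ A)) ^ F = False ^ False = False
F <-> (((~(F ^ E) <-> E) ^ (F ^ A)) ^ F) = False <-> False = True
A ^ E = False ^ True = True
(A ^ E) ^ F = True ^ False = True
~((A ^ E) ^ F) = ~True = False
D <-> F = False <-> False = True
(D <-> F) -> A = True -> False = False
E <-> D = True <-> False = False
(E <-> D) <-> D = False <-> False = True
E & ((E <-> D) <-> D) = True & True = True
D <-> (E & ((E <-> D) <-> D)) = False <-> True = False
((D <-> F) -> A) ^ (D <-> (E & ((E <-> D) <-> D))) = False ^ False = False
~((A ^ E) ^ F) <-> (((D <-> F) -> A) ^ (D <-> (E & ((E <-> D) <-> D)))) = False <-> False = True
(F <-> (((~(F ^ E) <-> E) ^ (F ^ A)) ^ F)) <-> (~((A ^ E) ^ F) <-> (((D <-> F) -> A) ^ (D <-> (E & ((E <-> D) <-> D))))) = True <-> True = True

True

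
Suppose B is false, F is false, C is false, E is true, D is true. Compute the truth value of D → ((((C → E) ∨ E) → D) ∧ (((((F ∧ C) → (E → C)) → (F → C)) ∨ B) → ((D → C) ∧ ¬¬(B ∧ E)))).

False

C → E = False → True = True
(C → E) ∨ E = True ∨ True = True
((C → E) ∨ E) → D = True → True = True
F ∧ C = False ∧ False = False
E → C = True → False = False
(F ∧ C) → (E → C) = False → False = True
F → C = False → False = True
((F ∧ C) → (E → C)) → (F → C) = True → True = True
(((F ∧ C) → (E → C)) → (F → C)) ∨ B = True ∨ False = True
D → C = True → False = False
B ∧ E = False ∧ True = False
¬(B ∧ E) = ¬False = True
¬¬(B ∧ E) = ¬True = False
(D → C) ∧ ¬¬(B ∧ E) = False ∧ False = False
((((F ∧ C) → (E → C)) → (F → C)) ∨ B) → ((D → C) ∧ ¬¬(B ∧ E)) = True → False = False
(((C → E) ∨ E) → D) ∧ (((((F ∧ C) → (E → C)) → (F → C)) ∨ B) → ((D → C) ∧ ¬¬(B ∧ E))) = True ∧ False = False
D → ((((C → E) ∨ E) → D) ∧ (((((F ∧ C) → (E → C)) → (F → C)) ∨ B) → ((D → C) ∧ ¬¬(B ∧ E)))) = True → False = False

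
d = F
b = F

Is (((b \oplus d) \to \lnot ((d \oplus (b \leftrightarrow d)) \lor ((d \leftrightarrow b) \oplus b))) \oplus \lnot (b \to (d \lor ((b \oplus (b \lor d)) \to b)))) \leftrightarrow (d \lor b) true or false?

b \oplus d = F \oplus F = F
b \leftrightarrow d = F \leftrightarrow F = T
d \oplus (b \leftrightarrow d) = F \oplus T = T
d \leftrightarrow b = F \leftrightarrow F = T
(d \leftrightarrow b) \oplus b = T \oplus F = T
(d \oplus (b \leftrightarrow d)) \lor ((d \leftrightarrow b) \oplus b) = T \lor T = T
\lnot ((d \oplus (b \leftrightarrow d)) \lor ((d \leftrightarrow b) \oplus b)) = \lnot T = F
(b \oplus d) \to \lnot ((d \oplus (b \leftrightarrow d)) \lor ((d \leftrightarrow b) \oplus b)) = F \to F = T
b \lor d = F \lor F = F
b \oplus (b \lor d) = F \oplus F = F
(b \oplus (b \lor d)) \to b = F \to F = T
d \lor ((b \oplus (b \lor d)) \to b) = F \lor T = T
b \to (d \lor ((b \oplus (b \lor d)) \to b)) = F \to T = T
\lnot (b \to (d \lor ((b \oplus (b \lor d)) \to b))) = \lnot T = F
((b \oplus d) \to \lnot ((d \oplus (b \leftrightarrow d)) \lor ((d \leftrightarrow b) \oplus b))) \oplus \lnot (b \to (d \lor ((b \oplus (b \lor d)) \to b))) = T \oplus F = T
d \lor b = F \lor F = F
(((b \oplus d) \to \lnot ((d \oplus (b \leftrightarrow d)) \lor ((d \leftrightarrow b) \oplus b))) \oplus \lnot (b \to (d \lor ((b \oplus (b \lor d)) \to b)))) \leftrightarrow (d \lor b) = T \leftrightarrow F = F

F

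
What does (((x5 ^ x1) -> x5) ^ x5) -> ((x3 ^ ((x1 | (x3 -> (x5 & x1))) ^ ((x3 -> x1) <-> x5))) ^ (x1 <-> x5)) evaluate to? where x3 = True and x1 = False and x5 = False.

True

Substituting x3=True, x1=False, x5=False:
x5 ^ x1 = False ^ False = False
(x5 ^ x1) -> x5 = False -> False = True
((x5 ^ x1) -> x5) ^ x5 = True ^ False = True
x5 & x1 = False & False = False
x3 -> (x5 & x1) = True -> False = False
x1 | (x3 -> (x5 & x1)) = False | False = False
x3 -> x1 = True -> False = False
(x3 -> x1) <-> x5 = False <-> False = True
(x1 | (x3 -> (x5 & x1))) ^ ((x3 -> x1) <-> x5) = False ^ True = True
x3 ^ ((x1 | (x3 -> (x5 & x1))) ^ ((x3 -> x1) <-> x5)) = True ^ True = False
x1 <-> x5 = False <-> False = True
(x3 ^ ((x1 | (x3 -> (x5 & x1))) ^ ((x3 -> x1) <-> x5))) ^ (x1 <-> x5) = False ^ True = True
(((x5 ^ x1) -> x5) ^ x5) -> ((x3 ^ ((x1 | (x3 -> (x5 & x1))) ^ ((x3 -> x1) <-> x5))) ^ (x1 <-> x5)) = True -> True = True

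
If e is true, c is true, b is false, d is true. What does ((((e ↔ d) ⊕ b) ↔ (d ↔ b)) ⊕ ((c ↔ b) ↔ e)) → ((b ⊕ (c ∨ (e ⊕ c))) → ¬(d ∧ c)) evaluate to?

e ↔ d = T ↔ T = T
(e ↔ d) ⊕ b = T ⊕ F = T
d ↔ b = T ↔ F = F
((e ↔ d) ⊕ b) ↔ (d ↔ b) = T ↔ F = F
c ↔ b = T ↔ F = F
(c ↔ b) ↔ e = F ↔ T = F
(((e ↔ d) ⊕ b) ↔ (d ↔ b)) ⊕ ((c ↔ b) ↔ e) = F ⊕ F = F
e ⊕ c = T ⊕ T = F
c ∨ (e ⊕ c) = T ∨ F = T
b ⊕ (c ∨ (e ⊕ c)) = F ⊕ T = T
d ∧ c = T ∧ T = T
¬(d ∧ c) = ¬T = F
(b ⊕ (c ∨ (e ⊕ c))) → ¬(d ∧ c) = T → F = F
((((e ↔ d) ⊕ b) ↔ (d ↔ b)) ⊕ ((c ↔ b) ↔ e)) → ((b ⊕ (c ∨ (e ⊕ c))) → ¬(d ∧ c)) = F → F = T

T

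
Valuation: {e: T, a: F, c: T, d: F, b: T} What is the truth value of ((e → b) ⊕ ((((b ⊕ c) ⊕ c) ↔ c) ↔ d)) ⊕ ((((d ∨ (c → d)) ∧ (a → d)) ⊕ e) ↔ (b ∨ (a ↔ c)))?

F

e → b = T → T = T
b ⊕ c = T ⊕ T = F
(b ⊕ c) ⊕ c = F ⊕ T = T
((b ⊕ c) ⊕ c) ↔ c = T ↔ T = T
(((b ⊕ c) ⊕ c) ↔ c) ↔ d = T ↔ F = F
(e → b) ⊕ ((((b ⊕ c) ⊕ c) ↔ c) ↔ d) = T ⊕ F = T
c → d = T → F = F
d ∨ (c → d) = F ∨ F = F
a → d = F → F = T
(d ∨ (c → d)) ∧ (a → d) = F ∧ T = F
((d ∨ (c → d)) ∧ (a → d)) ⊕ e = F ⊕ T = T
a ↔ c = F ↔ T = F
b ∨ (a ↔ c) = T ∨ F = T
(((d ∨ (c → d)) ∧ (a → d)) ⊕ e) ↔ (b ∨ (a ↔ c)) = T ↔ T = T
((e → b) ⊕ ((((b ⊕ c) ⊕ c) ↔ c) ↔ d)) ⊕ ((((d ∨ (c → d)) ∧ (a → d)) ⊕ e) ↔ (b ∨ (a ↔ c))) = T ⊕ T = F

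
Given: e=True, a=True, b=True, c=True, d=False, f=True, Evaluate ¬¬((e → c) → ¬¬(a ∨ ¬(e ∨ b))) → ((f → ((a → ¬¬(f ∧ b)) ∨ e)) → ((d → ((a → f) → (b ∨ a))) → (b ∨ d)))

True

e → c = True → True = True
e ∨ b = True ∨ True = True
¬(e ∨ b) = ¬True = False
a ∨ ¬(e ∨ b) = True ∨ False = True
¬(a ∨ ¬(e ∨ b)) = ¬True = False
¬¬(a ∨ ¬(e ∨ b)) = ¬False = True
(e → c) → ¬¬(a ∨ ¬(e ∨ b)) = True → True = True
¬((e → c) → ¬¬(a ∨ ¬(e ∨ b))) = ¬True = False
¬¬((e → c) → ¬¬(a ∨ ¬(e ∨ b))) = ¬False = True
f ∧ b = True ∧ True = True
¬(f ∧ b) = ¬True = False
¬¬(f ∧ b) = ¬False = True
a → ¬¬(f ∧ b) = True → True = True
(a → ¬¬(f ∧ b)) ∨ e = True ∨ True = True
f → ((a → ¬¬(f ∧ b)) ∨ e) = True → True = True
a → f = True → True = True
b ∨ a = True ∨ True = True
(a → f) → (b ∨ a) = True → True = True
d → ((a → f) → (b ∨ a)) = False → True = True
b ∨ d = True ∨ False = True
(d → ((a → f) → (b ∨ a))) → (b ∨ d) = True → True = True
(f → ((a → ¬¬(f ∧ b)) ∨ e)) → ((d → ((a → f) → (b ∨ a))) → (b ∨ d)) = True → True = True
¬¬((e → c) → ¬¬(a ∨ ¬(e ∨ b))) → ((f → ((a → ¬¬(f ∧ b)) ∨ e)) → ((d → ((a → f) → (b ∨ a))) → (b ∨ d))) = True → True = True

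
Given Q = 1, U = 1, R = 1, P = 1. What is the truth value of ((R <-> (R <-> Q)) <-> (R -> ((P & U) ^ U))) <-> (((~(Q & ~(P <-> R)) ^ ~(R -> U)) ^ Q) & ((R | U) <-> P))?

1

R <-> Q = 1 <-> 1 = 1
R <-> (R <-> Q) = 1 <-> 1 = 1
P & U = 1 & 1 = 1
(P & U) ^ U = 1 ^ 1 = 0
R -> ((P & U) ^ U) = 1 -> 0 = 0
(R <-> (R <-> Q)) <-> (R -> ((P & U) ^ U)) = 1 <-> 0 = 0
P <-> R = 1 <-> 1 = 1
~(P <-> R) = ~1 = 0
Q & ~(P <-> R) = 1 & 0 = 0
~(Q & ~(P <-> R)) = ~0 = 1
R -> U = 1 -> 1 = 1
~(R -> U) = ~1 = 0
~(Q & ~(P <-> R)) ^ ~(R -> U) = 1 ^ 0 = 1
(~(Q & ~(P <-> R)) ^ ~(R -> U)) ^ Q = 1 ^ 1 = 0
R | U = 1 | 1 = 1
(R | U) <-> P = 1 <-> 1 = 1
((~(Q & ~(P <-> R)) ^ ~(R -> U)) ^ Q) & ((R | U) <-> P) = 0 & 1 = 0
((R <-> (R <-> Q)) <-> (R -> ((P & U) ^ U))) <-> (((~(Q & ~(P <-> R)) ^ ~(R -> U)) ^ Q) & ((R | U) <-> P)) = 0 <-> 0 = 1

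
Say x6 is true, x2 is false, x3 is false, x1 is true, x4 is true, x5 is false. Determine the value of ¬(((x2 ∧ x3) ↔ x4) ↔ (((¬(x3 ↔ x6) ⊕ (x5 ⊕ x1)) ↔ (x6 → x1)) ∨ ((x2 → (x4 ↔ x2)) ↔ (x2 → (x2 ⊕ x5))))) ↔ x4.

True

Substituting x6=True, x2=False, x3=False, x1=True, x4=True, x5=False:
x2 ∧ x3 = False ∧ False = False
(x2 ∧ x3) ↔ x4 = False ↔ True = False
x3 ↔ x6 = False ↔ True = False
¬(x3 ↔ x6) = ¬False = True
x5 ⊕ x1 = False ⊕ True = True
¬(x3 ↔ x6) ⊕ (x5 ⊕ x1) = True ⊕ True = False
x6 → x1 = True → True = True
(¬(x3 ↔ x6) ⊕ (x5 ⊕ x1)) ↔ (x6 → x1) = False ↔ True = False
x4 ↔ x2 = True ↔ False = False
x2 → (x4 ↔ x2) = False → False = True
x2 ⊕ x5 = False ⊕ False = False
x2 → (x2 ⊕ x5) = False → False = True
(x2 → (x4 ↔ x2)) ↔ (x2 → (x2 ⊕ x5)) = True ↔ True = True
((¬(x3 ↔ x6) ⊕ (x5 ⊕ x1)) ↔ (x6 → x1)) ∨ ((x2 → (x4 ↔ x2)) ↔ (x2 → (x2 ⊕ x5))) = False ∨ True = True
((x2 ∧ x3) ↔ x4) ↔ (((¬(x3 ↔ x6) ⊕ (x5 ⊕ x1)) ↔ (x6 → x1)) ∨ ((x2 → (x4 ↔ x2)) ↔ (x2 → (x2 ⊕ x5)))) = False ↔ True = False
¬(((x2 ∧ x3) ↔ x4) ↔ (((¬(x3 ↔ x6) ⊕ (x5 ⊕ x1)) ↔ (x6 → x1)) ∨ ((x2 → (x4 ↔ x2)) ↔ (x2 → (x2 ⊕ x5))))) = ¬False = True
¬(((x2 ∧ x3) ↔ x4) ↔ (((¬(x3 ↔ x6) ⊕ (x5 ⊕ x1)) ↔ (x6 → x1)) ∨ ((x2 → (x4 ↔ x2)) ↔ (x2 → (x2 ⊕ x5))))) ↔ x4 = True ↔ True = True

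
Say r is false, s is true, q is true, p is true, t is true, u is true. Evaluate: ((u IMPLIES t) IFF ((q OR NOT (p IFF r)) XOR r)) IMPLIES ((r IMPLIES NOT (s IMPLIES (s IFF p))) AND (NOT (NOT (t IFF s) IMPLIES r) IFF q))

False

u IMPLIES t = True IMPLIES True = True
p IFF r = True IFF False = False
NOT (p IFF r) = NOT False = True
q OR NOT (p IFF r) = True OR True = True
(q OR NOT (p IFF r)) XOR r = True XOR False = True
(u IMPLIES t) IFF ((q OR NOT (p IFF r)) XOR r) = True IFF True = True
s IFF p = True IFF True = True
s IMPLIES (s IFF p) = True IMPLIES True = True
NOT (s IMPLIES (s IFF p)) = NOT True = False
r IMPLIES NOT (s IMPLIES (s IFF p)) = False IMPLIES False = True
t IFF s = True IFF True = True
NOT (t IFF s) = NOT True = False
NOT (t IFF s) IMPLIES r = False IMPLIES False = True
NOT (NOT (t IFF s) IMPLIES r) = NOT True = False
NOT (NOT (t IFF s) IMPLIES r) IFF q = False IFF True = False
(r IMPLIES NOT (s IMPLIES (s IFF p))) AND (NOT (NOT (t IFF s) IMPLIES r) IFF q) = True AND False = False
((u IMPLIES t) IFF ((q OR NOT (p IFF r)) XOR r)) IMPLIES ((r IMPLIES NOT (s IMPLIES (s IFF p))) AND (NOT (NOT (t IFF s) IMPLIES r) IFF q)) = True IMPLIES False = False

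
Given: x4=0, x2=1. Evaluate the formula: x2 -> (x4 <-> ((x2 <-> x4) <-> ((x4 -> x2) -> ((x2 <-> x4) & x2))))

x2 <-> x4 = 1 <-> 0 = 0
x4 -> x2 = 0 -> 1 = 1
x2 <-> x4 = 1 <-> 0 = 0
(x2 <-> x4) & x2 = 0 & 1 = 0
(x4 -> x2) -> ((x2 <-> x4) & x2) = 1 -> 0 = 0
(x2 <-> x4) <-> ((x4 -> x2) -> ((x2 <-> x4) & x2)) = 0 <-> 0 = 1
x4 <-> ((x2 <-> x4) <-> ((x4 -> x2) -> ((x2 <-> x4) & x2))) = 0 <-> 1 = 0
x2 -> (x4 <-> ((x2 <-> x4) <-> ((x4 -> x2) -> ((x2 <-> x4) & x2)))) = 1 -> 0 = 0

0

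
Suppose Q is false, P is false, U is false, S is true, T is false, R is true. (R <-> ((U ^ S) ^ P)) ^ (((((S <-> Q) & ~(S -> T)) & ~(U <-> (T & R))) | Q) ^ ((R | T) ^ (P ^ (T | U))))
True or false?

U ^ S = 0 ^ 1 = 1
(U ^ S) ^ P = 1 ^ 0 = 1
R <-> ((U ^ S) ^ P) = 1 <-> 1 = 1
S <-> Q = 1 <-> 0 = 0
S -> T = 1 -> 0 = 0
~(S -> T) = ~0 = 1
(S <-> Q) & ~(S -> T) = 0 & 1 = 0
T & R = 0 & 1 = 0
U <-> (T & R) = 0 <-> 0 = 1
~(U <-> (T & R)) = ~1 = 0
((S <-> Q) & ~(S -> T)) & ~(U <-> (T & R)) = 0 & 0 = 0
(((S <-> Q) & ~(S -> T)) & ~(U <-> (T & R))) | Q = 0 | 0 = 0
R | T = 1 | 0 = 1
T | U = 0 | 0 = 0
P ^ (T | U) = 0 ^ 0 = 0
(R | T) ^ (P ^ (T | U)) = 1 ^ 0 = 1
((((S <-> Q) & ~(S -> T)) & ~(U <-> (T & R))) | Q) ^ ((R | T) ^ (P ^ (T | U))) = 0 ^ 1 = 1
(R <-> ((U ^ S) ^ P)) ^ (((((S <-> Q) & ~(S -> T)) & ~(U <-> (T & R))) | Q) ^ ((R | T) ^ (P ^ (T | U)))) = 1 ^ 1 = 0

0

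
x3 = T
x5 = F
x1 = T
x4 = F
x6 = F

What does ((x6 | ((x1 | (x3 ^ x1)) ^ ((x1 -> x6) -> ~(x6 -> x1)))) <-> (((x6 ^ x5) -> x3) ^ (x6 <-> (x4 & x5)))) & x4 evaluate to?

F

x3 ^ x1 = T ^ T = F
x1 | (x3 ^ x1) = T | F = T
x1 -> x6 = T -> F = F
x6 -> x1 = F -> T = T
~(x6 -> x1) = ~T = F
(x1 -> x6) -> ~(x6 -> x1) = F -> F = T
(x1 | (x3 ^ x1)) ^ ((x1 -> x6) -> ~(x6 -> x1)) = T ^ T = F
x6 | ((x1 | (x3 ^ x1)) ^ ((x1 -> x6) -> ~(x6 -> x1))) = F | F = F
x6 ^ x5 = F ^ F = F
(x6 ^ x5) -> x3 = F -> T = T
x4 & x5 = F & F = F
x6 <-> (x4 & x5) = F <-> F = T
((x6 ^ x5) -> x3) ^ (x6 <-> (x4 & x5)) = T ^ T = F
(x6 | ((x1 | (x3 ^ x1)) ^ ((x1 -> x6) -> ~(x6 -> x1)))) <-> (((x6 ^ x5) -> x3) ^ (x6 <-> (x4 & x5))) = F <-> F = T
((x6 | ((x1 | (x3 ^ x1)) ^ ((x1 -> x6) -> ~(x6 -> x1)))) <-> (((x6 ^ x5) -> x3) ^ (x6 <-> (x4 & x5)))) & x4 = T & F = F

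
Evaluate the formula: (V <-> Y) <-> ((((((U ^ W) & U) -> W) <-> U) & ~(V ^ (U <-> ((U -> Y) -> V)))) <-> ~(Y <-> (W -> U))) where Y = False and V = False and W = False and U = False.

V <-> Y = False <-> False = True
U ^ W = False ^ False = False
(U ^ W) & U = False & False = False
((U ^ W) & U) -> W = False -> False = True
(((U ^ W) & U) -> W) <-> U = True <-> False = False
U -> Y = False -> False = True
(U -> Y) -> V = True -> False = False
U <-> ((U -> Y) -> V) = False <-> False = True
V ^ (U <-> ((U -> Y) -> V)) = False ^ True = True
~(V ^ (U <-> ((U -> Y) -> V))) = ~True = False
((((U ^ W) & U) -> W) <-> U) & ~(V ^ (U <-> ((U -> Y) -> V))) = False & False = False
W -> U = False -> False = True
Y <-> (W -> U) = False <-> True = False
~(Y <-> (W -> U)) = ~False = True
(((((U ^ W) & U) -> W) <-> U) & ~(V ^ (U <-> ((U -> Y) -> V)))) <-> ~(Y <-> (W -> U)) = False <-> True = False
(V <-> Y) <-> ((((((U ^ W) & U) -> W) <-> U) & ~(V ^ (U <-> ((U -> Y) -> V)))) <-> ~(Y <-> (W -> U))) = True <-> False = False

False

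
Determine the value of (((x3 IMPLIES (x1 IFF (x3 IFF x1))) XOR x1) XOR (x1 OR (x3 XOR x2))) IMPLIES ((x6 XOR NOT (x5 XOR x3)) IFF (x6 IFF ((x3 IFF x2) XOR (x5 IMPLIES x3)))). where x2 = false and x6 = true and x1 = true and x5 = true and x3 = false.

true

x3 IFF x1 = false IFF true = false
x1 IFF (x3 IFF x1) = true IFF false = false
x3 IMPLIES (x1 IFF (x3 IFF x1)) = false IMPLIES false = true
(x3 IMPLIES (x1 IFF (x3 IFF x1))) XOR x1 = true XOR true = false
x3 XOR x2 = false XOR false = false
x1 OR (x3 XOR x2) = true OR false = true
((x3 IMPLIES (x1 IFF (x3 IFF x1))) XOR x1) XOR (x1 OR (x3 XOR x2)) = false XOR true = true
x5 XOR x3 = true XOR false = true
NOT (x5 XOR x3) = NOT true = false
x6 XOR NOT (x5 XOR x3) = true XOR false = true
x3 IFF x2 = false IFF false = true
x5 IMPLIES x3 = true IMPLIES false = false
(x3 IFF x2) XOR (x5 IMPLIES x3) = true XOR false = true
x6 IFF ((x3 IFF x2) XOR (x5 IMPLIES x3)) = true IFF true = true
(x6 XOR NOT (x5 XOR x3)) IFF (x6 IFF ((x3 IFF x2) XOR (x5 IMPLIES x3))) = true IFF true = true
(((x3 IMPLIES (x1 IFF (x3 IFF x1))) XOR x1) XOR (x1 OR (x3 XOR x2))) IMPLIES ((x6 XOR NOT (x5 XOR x3)) IFF (x6 IFF ((x3 IFF x2) XOR (x5 IMPLIES x3)))) = true IMPLIES true = true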